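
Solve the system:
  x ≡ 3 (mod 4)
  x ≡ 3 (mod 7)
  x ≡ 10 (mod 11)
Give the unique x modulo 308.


Moduli 4, 7, 11 are pairwise coprime; by CRT there is a unique solution modulo M = 4 · 7 · 11 = 308.
Solve pairwise, accumulating the modulus:
  Start with x ≡ 3 (mod 4).
  Combine with x ≡ 3 (mod 7): since gcd(4, 7) = 1, we get a unique residue mod 28.
    Write x = 3 + 4·t and substitute into x ≡ 3 (mod 7): 4·t ≡ 3 − 3 = 0 (mod 7).
    The inverse of 4 mod 7 is 2 (since 4·2 = 8 = 1·7 + 1), so t ≡ 2·0 = 0 ≡ 0 (mod 7).
    Then x = 3 + 4·0 = 3, valid modulo lcm(4, 7) = 28: x ≡ 3 (mod 28).
  Combine with x ≡ 10 (mod 11): since gcd(28, 11) = 1, we get a unique residue mod 308.
    Write x = 3 + 28·t and substitute into x ≡ 10 (mod 11): 28·t ≡ 10 − 3 = 7 (mod 11).
    Reduce coefficients mod 11: 6·t ≡ 7 (mod 11).
    The inverse of 6 mod 11 is 2 (since 6·2 = 12 = 1·11 + 1), so t ≡ 2·7 = 14 ≡ 3 (mod 11).
    Then x = 3 + 28·3 = 87, valid modulo lcm(28, 11) = 308: x ≡ 87 (mod 308).
Verify: 87 mod 4 = 3 ✓, 87 mod 7 = 3 ✓, 87 mod 11 = 10 ✓.

x ≡ 87 (mod 308).


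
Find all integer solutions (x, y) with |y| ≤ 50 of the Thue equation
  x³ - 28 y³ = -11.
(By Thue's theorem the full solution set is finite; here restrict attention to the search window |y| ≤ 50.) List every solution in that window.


The equation is x³ - 28y³ = -11. For fixed y, x³ = 28·y³ − 11, so a solution requires the RHS to be a perfect cube.
Strategy: iterate y from -50 to 50, compute RHS = 28·y³ − 11, and check whether it is a (positive or negative) perfect cube.
Check small values of y:
  y = 0: RHS = -11 is not a perfect cube.
  y = 1: RHS = 17 is not a perfect cube.
  y = -1: RHS = -39 is not a perfect cube.
  y = 2: RHS = 213 is not a perfect cube.
  y = -2: RHS = -235 is not a perfect cube.
  y = 3: RHS = 745 is not a perfect cube.
  y = -3: RHS = -767 is not a perfect cube.
Continuing the search up to |y| = 50 finds no solutions either.
No (x, y) in the scanned range satisfies the equation.

No integer solutions with |y| ≤ 50.


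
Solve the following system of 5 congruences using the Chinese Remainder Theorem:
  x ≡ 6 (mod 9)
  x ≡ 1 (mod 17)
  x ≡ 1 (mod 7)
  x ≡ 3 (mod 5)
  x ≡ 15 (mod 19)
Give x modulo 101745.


Product of moduli M = 9 · 17 · 7 · 5 · 19 = 101745.
Merge one congruence at a time:
  Start: x ≡ 6 (mod 9).
  Combine with x ≡ 1 (mod 17); new modulus lcm = 153.
    Write x = 6 + 9·t and substitute into x ≡ 1 (mod 17): 9·t ≡ 1 − 6 = -5 (mod 17).
    Reduce coefficients mod 17: 9·t ≡ 12 (mod 17).
    The inverse of 9 mod 17 is 2 (since 9·2 = 18 = 1·17 + 1), so t ≡ 2·12 = 24 ≡ 7 (mod 17).
    Then x = 6 + 9·7 = 69, valid modulo lcm(9, 17) = 153: x ≡ 69 (mod 153).
  Combine with x ≡ 1 (mod 7); new modulus lcm = 1071.
    Write x = 69 + 153·t and substitute into x ≡ 1 (mod 7): 153·t ≡ 1 − 69 = -68 (mod 7).
    Reduce coefficients mod 7: 6·t ≡ 2 (mod 7).
    The inverse of 6 mod 7 is 6 (since 6·6 = 36 = 5·7 + 1), so t ≡ 6·2 = 12 ≡ 5 (mod 7).
    Then x = 69 + 153·5 = 834, valid modulo lcm(153, 7) = 1071: x ≡ 834 (mod 1071).
  Combine with x ≡ 3 (mod 5); new modulus lcm = 5355.
    Write x = 834 + 1071·t and substitute into x ≡ 3 (mod 5): 1071·t ≡ 3 − 834 = -831 (mod 5).
    Reduce coefficients mod 5: 1·t ≡ 4 (mod 5).
    So t ≡ 4 (mod 5).
    Then x = 834 + 1071·4 = 5118, valid modulo lcm(1071, 5) = 5355: x ≡ 5118 (mod 5355).
  Combine with x ≡ 15 (mod 19); new modulus lcm = 101745.
    Write x = 5118 + 5355·t and substitute into x ≡ 15 (mod 19): 5355·t ≡ 15 − 5118 = -5103 (mod 19).
    Reduce coefficients mod 19: 16·t ≡ 8 (mod 19).
    The inverse of 16 mod 19 is 6 (since 16·6 = 96 = 5·19 + 1), so t ≡ 6·8 = 48 ≡ 10 (mod 19).
    Then x = 5118 + 5355·10 = 58668, valid modulo lcm(5355, 19) = 101745: x ≡ 58668 (mod 101745).
Verify against each original: 58668 mod 9 = 6, 58668 mod 17 = 1, 58668 mod 7 = 1, 58668 mod 5 = 3, 58668 mod 19 = 15.

x ≡ 58668 (mod 101745).


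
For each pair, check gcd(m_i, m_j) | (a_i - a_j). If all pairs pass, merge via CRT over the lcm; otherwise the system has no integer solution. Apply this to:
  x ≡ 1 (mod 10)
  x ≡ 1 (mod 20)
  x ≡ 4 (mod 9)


Moduli 10, 20, 9 are not pairwise coprime, so CRT works modulo lcm(m_i) when all pairwise compatibility conditions hold.
Pairwise compatibility: gcd(m_i, m_j) must divide a_i - a_j for every pair.
Merge one congruence at a time:
  Start: x ≡ 1 (mod 10).
  Combine with x ≡ 1 (mod 20): gcd(10, 20) = 10; 1 - 1 = 0, which IS divisible by 10, so compatible.
    Write x = 1 + 10·t and substitute into x ≡ 1 (mod 20): 10·t ≡ 1 − 1 = 0 (mod 20).
    Divide the congruence (and modulus) by g = 10: 1·t ≡ 0 (mod 2).
    So t ≡ 0 (mod 2).
    Then x = 1 + 10·0 = 1, valid modulo lcm(10, 20) = 20: x ≡ 1 (mod 20).
  Combine with x ≡ 4 (mod 9): gcd(20, 9) = 1; 4 - 1 = 3, which IS divisible by 1, so compatible.
    Write x = 1 + 20·t and substitute into x ≡ 4 (mod 9): 20·t ≡ 4 − 1 = 3 (mod 9).
    Reduce coefficients mod 9: 2·t ≡ 3 (mod 9).
    The inverse of 2 mod 9 is 5 (since 2·5 = 10 = 1·9 + 1), so t ≡ 5·3 = 15 ≡ 6 (mod 9).
    Then x = 1 + 20·6 = 121, valid modulo lcm(20, 9) = 180: x ≡ 121 (mod 180).
Verify: 121 mod 10 = 1, 121 mod 20 = 1, 121 mod 9 = 4.

x ≡ 121 (mod 180).


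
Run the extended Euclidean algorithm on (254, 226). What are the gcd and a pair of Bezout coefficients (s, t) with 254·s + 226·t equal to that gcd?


Euclidean algorithm on (254, 226) — divide until remainder is 0:
  254 = 1 · 226 + 28
  226 = 8 · 28 + 2
  28 = 14 · 2 + 0
gcd(254, 226) = 2.
Track Bezout coefficients alongside the remainders: start with r₀ = 254 = a·1 + b·0 (s = 1, t = 0) and r₁ = 226 = a·0 + b·1 (s = 0, t = 1); each new remainder r_{k+1} = r_{k-1} − q_k·r_k inherits s_{k+1} = s_{k-1} − q_k·s_k, t_{k+1} = t_{k-1} − q_k·t_k, so r_k = a·s_k + b·t_k at every step:
  q = 1: r = 28, s = 1 − 1·0 = 1, t = 0 − 1·1 = -1  (check: 254·1 + 226·(-1) = 28)
  q = 8: r = 2, s = 0 − 8·1 = -8, t = 1 − 8·(-1) = 9  (check: 254·(-8) + 226·9 = 2)
The row with r = 2 (the gcd) gives the Bezout coefficients s = -8, t = 9.
Result: 254 · (-8) + 226 · (9) = 2.

gcd(254, 226) = 2; s = -8, t = 9 (check: 254·(-8) + 226·9 = 2).


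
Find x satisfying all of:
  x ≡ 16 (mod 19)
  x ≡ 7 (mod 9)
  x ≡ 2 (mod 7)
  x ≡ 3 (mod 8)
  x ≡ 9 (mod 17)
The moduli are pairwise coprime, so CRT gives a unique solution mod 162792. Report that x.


Product of moduli M = 19 · 9 · 7 · 8 · 17 = 162792.
Merge one congruence at a time:
  Start: x ≡ 16 (mod 19).
  Combine with x ≡ 7 (mod 9); new modulus lcm = 171.
    Write x = 16 + 19·t and substitute into x ≡ 7 (mod 9): 19·t ≡ 7 − 16 = -9 (mod 9).
    Reduce coefficients mod 9: 1·t ≡ 0 (mod 9).
    So t ≡ 0 (mod 9).
    Then x = 16 + 19·0 = 16, valid modulo lcm(19, 9) = 171: x ≡ 16 (mod 171).
  Combine with x ≡ 2 (mod 7); new modulus lcm = 1197.
    Write x = 16 + 171·t and substitute into x ≡ 2 (mod 7): 171·t ≡ 2 − 16 = -14 (mod 7).
    Reduce coefficients mod 7: 3·t ≡ 0 (mod 7).
    The inverse of 3 mod 7 is 5 (since 3·5 = 15 = 2·7 + 1), so t ≡ 5·0 = 0 ≡ 0 (mod 7).
    Then x = 16 + 171·0 = 16, valid modulo lcm(171, 7) = 1197: x ≡ 16 (mod 1197).
  Combine with x ≡ 3 (mod 8); new modulus lcm = 9576.
    Write x = 16 + 1197·t and substitute into x ≡ 3 (mod 8): 1197·t ≡ 3 − 16 = -13 (mod 8).
    Reduce coefficients mod 8: 5·t ≡ 3 (mod 8).
    The inverse of 5 mod 8 is 5 (since 5·5 = 25 = 3·8 + 1), so t ≡ 5·3 = 15 ≡ 7 (mod 8).
    Then x = 16 + 1197·7 = 8395, valid modulo lcm(1197, 8) = 9576: x ≡ 8395 (mod 9576).
  Combine with x ≡ 9 (mod 17); new modulus lcm = 162792.
    Write x = 8395 + 9576·t and substitute into x ≡ 9 (mod 17): 9576·t ≡ 9 − 8395 = -8386 (mod 17).
    Reduce coefficients mod 17: 5·t ≡ 12 (mod 17).
    The inverse of 5 mod 17 is 7 (since 5·7 = 35 = 2·17 + 1), so t ≡ 7·12 = 84 ≡ 16 (mod 17).
    Then x = 8395 + 9576·16 = 161611, valid modulo lcm(9576, 17) = 162792: x ≡ 161611 (mod 162792).
Verify against each original: 161611 mod 19 = 16, 161611 mod 9 = 7, 161611 mod 7 = 2, 161611 mod 8 = 3, 161611 mod 17 = 9.

x ≡ 161611 (mod 162792).


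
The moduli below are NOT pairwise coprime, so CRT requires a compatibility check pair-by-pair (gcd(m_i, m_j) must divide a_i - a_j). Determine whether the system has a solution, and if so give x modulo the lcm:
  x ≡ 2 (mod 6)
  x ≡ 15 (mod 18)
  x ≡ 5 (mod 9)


Moduli 6, 18, 9 are not pairwise coprime, so CRT works modulo lcm(m_i) when all pairwise compatibility conditions hold.
Pairwise compatibility: gcd(m_i, m_j) must divide a_i - a_j for every pair.
Merge one congruence at a time:
  Start: x ≡ 2 (mod 6).
  Combine with x ≡ 15 (mod 18): gcd(6, 18) = 6, and 15 - 2 = 13 is NOT divisible by 6.
    ⇒ system is inconsistent (no integer solution).

No solution (the system is inconsistent).


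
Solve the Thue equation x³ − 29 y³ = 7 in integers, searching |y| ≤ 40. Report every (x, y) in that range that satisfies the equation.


The equation is x³ - 29y³ = 7. For fixed y, x³ = 29·y³ + 7, so a solution requires the RHS to be a perfect cube.
Strategy: iterate y from -40 to 40, compute RHS = 29·y³ + 7, and check whether it is a (positive or negative) perfect cube.
Check small values of y:
  y = 0: RHS = 7 is not a perfect cube.
  y = 1: RHS = 36 is not a perfect cube.
  y = -1: RHS = -22 is not a perfect cube.
  y = 2: RHS = 239 is not a perfect cube.
  y = -2: RHS = -225 is not a perfect cube.
  y = 3: RHS = 790 is not a perfect cube.
  y = -3: RHS = -776 is not a perfect cube.
Continuing the search up to |y| = 40 finds no solutions either.
No (x, y) in the scanned range satisfies the equation.

No integer solutions with |y| ≤ 40.


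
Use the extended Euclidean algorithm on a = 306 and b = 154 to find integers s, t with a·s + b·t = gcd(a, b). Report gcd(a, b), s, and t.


Euclidean algorithm on (306, 154) — divide until remainder is 0:
  306 = 1 · 154 + 152
  154 = 1 · 152 + 2
  152 = 76 · 2 + 0
gcd(306, 154) = 2.
Track Bezout coefficients alongside the remainders: start with r₀ = 306 = a·1 + b·0 (s = 1, t = 0) and r₁ = 154 = a·0 + b·1 (s = 0, t = 1); each new remainder r_{k+1} = r_{k-1} − q_k·r_k inherits s_{k+1} = s_{k-1} − q_k·s_k, t_{k+1} = t_{k-1} − q_k·t_k, so r_k = a·s_k + b·t_k at every step:
  q = 1: r = 152, s = 1 − 1·0 = 1, t = 0 − 1·1 = -1  (check: 306·1 + 154·(-1) = 152)
  q = 1: r = 2, s = 0 − 1·1 = -1, t = 1 − 1·(-1) = 2  (check: 306·(-1) + 154·2 = 2)
The row with r = 2 (the gcd) gives the Bezout coefficients s = -1, t = 2.
Result: 306 · (-1) + 154 · (2) = 2.

gcd(306, 154) = 2; s = -1, t = 2 (check: 306·(-1) + 154·2 = 2).


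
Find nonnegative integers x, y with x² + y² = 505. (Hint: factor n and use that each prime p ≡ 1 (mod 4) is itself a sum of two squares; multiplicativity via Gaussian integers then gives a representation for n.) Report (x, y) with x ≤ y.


Step 1: Factor n = 505 = 5 · 101.
Step 2: Check the mod-4 condition on each prime factor: 5 ≡ 1 (mod 4), exponent 1; 101 ≡ 1 (mod 4), exponent 1.
All primes ≡ 3 (mod 4) appear to even exponent (or don't appear), so by the two-squares theorem n IS expressible as a sum of two squares.
Step 3: Build a representation. Here n = 5 · 101 is a product of primes ≡ 1 (mod 4). Each prime p ≡ 1 (mod 4) is itself a sum of two squares; find a² by testing p − a² for a perfect square:
  5: 5 − 1² = 4 = 2² ⇒ 5 = 1² + 2².
  101: 101 − 1² = 100 = 10² ⇒ 101 = 1² + 10².
  Combine using the Brahmagupta–Fibonacci identity (a² + b²)(c² + d²) = (ac − bd)² + (ad + bc)² = (ac + bd)² + (ad − bc)²:
  5 · 101 = 505: from (1² + 2²)(1² + 10²), take (1·1 − 2·10, 1·10 + 2·1) = (1 − 20, 10 + 2) = (-19, 12); dropping signs (only squares matter) gives (19, 12); check 19² + 12² = 361 + 144 = 505 ✓.
Step 4: Order so x ≤ y and verify: 12² + 19² = 144 + 361 = 505 = n. ✓

n = 505 = 12² + 19² (one valid representation with x ≤ y).


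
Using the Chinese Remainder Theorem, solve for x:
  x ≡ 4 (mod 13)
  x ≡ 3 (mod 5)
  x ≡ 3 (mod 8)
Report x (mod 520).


Moduli 13, 5, 8 are pairwise coprime; by CRT there is a unique solution modulo M = 13 · 5 · 8 = 520.
Solve pairwise, accumulating the modulus:
  Start with x ≡ 4 (mod 13).
  Combine with x ≡ 3 (mod 5): since gcd(13, 5) = 1, we get a unique residue mod 65.
    Write x = 4 + 13·t and substitute into x ≡ 3 (mod 5): 13·t ≡ 3 − 4 = -1 (mod 5).
    Reduce coefficients mod 5: 3·t ≡ 4 (mod 5).
    The inverse of 3 mod 5 is 2 (since 3·2 = 6 = 1·5 + 1), so t ≡ 2·4 = 8 ≡ 3 (mod 5).
    Then x = 4 + 13·3 = 43, valid modulo lcm(13, 5) = 65: x ≡ 43 (mod 65).
  Combine with x ≡ 3 (mod 8): since gcd(65, 8) = 1, we get a unique residue mod 520.
    Write x = 43 + 65·t and substitute into x ≡ 3 (mod 8): 65·t ≡ 3 − 43 = -40 (mod 8).
    Reduce coefficients mod 8: 1·t ≡ 0 (mod 8).
    So t ≡ 0 (mod 8).
    Then x = 43 + 65·0 = 43, valid modulo lcm(65, 8) = 520: x ≡ 43 (mod 520).
Verify: 43 mod 13 = 4 ✓, 43 mod 5 = 3 ✓, 43 mod 8 = 3 ✓.

x ≡ 43 (mod 520).


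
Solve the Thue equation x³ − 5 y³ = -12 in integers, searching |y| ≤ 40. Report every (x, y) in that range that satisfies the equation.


The equation is x³ - 5y³ = -12. For fixed y, x³ = 5·y³ − 12, so a solution requires the RHS to be a perfect cube.
Strategy: iterate y from -40 to 40, compute RHS = 5·y³ − 12, and check whether it is a (positive or negative) perfect cube.
Check small values of y:
  y = 0: RHS = -12 is not a perfect cube.
  y = 1: RHS = -7 is not a perfect cube.
  y = -1: RHS = -17 is not a perfect cube.
  y = 2: RHS = 28 is not a perfect cube.
  y = -2: RHS = -52 is not a perfect cube.
  y = 3: RHS = 123 is not a perfect cube.
  y = -3: RHS = -147 is not a perfect cube.
Continuing the search up to |y| = 40 finds no solutions either.
No (x, y) in the scanned range satisfies the equation.

No integer solutions with |y| ≤ 40.


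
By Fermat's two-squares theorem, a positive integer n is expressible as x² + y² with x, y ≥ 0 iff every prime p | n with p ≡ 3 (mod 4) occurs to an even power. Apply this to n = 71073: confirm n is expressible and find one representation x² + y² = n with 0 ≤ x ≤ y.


Step 1: Factor n = 71073 = 3^2 · 53 · 149.
Step 2: Check the mod-4 condition on each prime factor: 3 ≡ 3 (mod 4), exponent 2 (must be even); 53 ≡ 1 (mod 4), exponent 1; 149 ≡ 1 (mod 4), exponent 1.
All primes ≡ 3 (mod 4) appear to even exponent (or don't appear), so by the two-squares theorem n IS expressible as a sum of two squares.
Step 3: Build a representation. Group n = k² · m with k = 3 and m = 53 · 149 = 7897 (a product of primes ≡ 1 (mod 4)); a representation of m scales to one of n via (k·x)² + (k·y)² = k²(x² + y²). Each prime p ≡ 1 (mod 4) is itself a sum of two squares; find a² by testing p − a² for a perfect square:
  53: 53 − 1² = 52, 53 − 2² = 49 = 7² ⇒ 53 = 2² + 7².
  149: 149 − 1² = 148, 149 − 2² = 145, 149 − 3² = 140, 149 − 4² = 133, 149 − 5² = 124, 149 − 6² = 113, 149 − 7² = 100 = 10² ⇒ 149 = 7² + 10².
  Combine using the Brahmagupta–Fibonacci identity (a² + b²)(c² + d²) = (ac − bd)² + (ad + bc)² = (ac + bd)² + (ad − bc)²:
  53 · 149 = 7897: from (2² + 7²)(7² + 10²), take (2·7 − 7·10, 2·10 + 7·7) = (14 − 70, 20 + 49) = (-56, 69); dropping signs (only squares matter) gives (56, 69); check 56² + 69² = 3136 + 4761 = 7897 ✓.
  Scale by k = 3: (3·56, 3·69) = (168, 207).
Step 4: Order so x ≤ y and verify: 168² + 207² = 28224 + 42849 = 71073 = n. ✓

n = 71073 = 168² + 207² (one valid representation with x ≤ y).


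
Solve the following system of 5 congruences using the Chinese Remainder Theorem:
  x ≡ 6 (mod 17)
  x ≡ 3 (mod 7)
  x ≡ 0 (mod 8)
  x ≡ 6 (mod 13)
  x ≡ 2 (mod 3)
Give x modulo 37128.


Product of moduli M = 17 · 7 · 8 · 13 · 3 = 37128.
Merge one congruence at a time:
  Start: x ≡ 6 (mod 17).
  Combine with x ≡ 3 (mod 7); new modulus lcm = 119.
    Write x = 6 + 17·t and substitute into x ≡ 3 (mod 7): 17·t ≡ 3 − 6 = -3 (mod 7).
    Reduce coefficients mod 7: 3·t ≡ 4 (mod 7).
    The inverse of 3 mod 7 is 5 (since 3·5 = 15 = 2·7 + 1), so t ≡ 5·4 = 20 ≡ 6 (mod 7).
    Then x = 6 + 17·6 = 108, valid modulo lcm(17, 7) = 119: x ≡ 108 (mod 119).
  Combine with x ≡ 0 (mod 8); new modulus lcm = 952.
    Write x = 108 + 119·t and substitute into x ≡ 0 (mod 8): 119·t ≡ 0 − 108 = -108 (mod 8).
    Reduce coefficients mod 8: 7·t ≡ 4 (mod 8).
    The inverse of 7 mod 8 is 7 (since 7·7 = 49 = 6·8 + 1), so t ≡ 7·4 = 28 ≡ 4 (mod 8).
    Then x = 108 + 119·4 = 584, valid modulo lcm(119, 8) = 952: x ≡ 584 (mod 952).
  Combine with x ≡ 6 (mod 13); new modulus lcm = 12376.
    Write x = 584 + 952·t and substitute into x ≡ 6 (mod 13): 952·t ≡ 6 − 584 = -578 (mod 13).
    Reduce coefficients mod 13: 3·t ≡ 7 (mod 13).
    The inverse of 3 mod 13 is 9 (since 3·9 = 27 = 2·13 + 1), so t ≡ 9·7 = 63 ≡ 11 (mod 13).
    Then x = 584 + 952·11 = 11056, valid modulo lcm(952, 13) = 12376: x ≡ 11056 (mod 12376).
  Combine with x ≡ 2 (mod 3); new modulus lcm = 37128.
    Write x = 11056 + 12376·t and substitute into x ≡ 2 (mod 3): 12376·t ≡ 2 − 11056 = -11054 (mod 3).
    Reduce coefficients mod 3: 1·t ≡ 1 (mod 3).
    So t ≡ 1 (mod 3).
    Then x = 11056 + 12376·1 = 23432, valid modulo lcm(12376, 3) = 37128: x ≡ 23432 (mod 37128).
Verify against each original: 23432 mod 17 = 6, 23432 mod 7 = 3, 23432 mod 8 = 0, 23432 mod 13 = 6, 23432 mod 3 = 2.

x ≡ 23432 (mod 37128).


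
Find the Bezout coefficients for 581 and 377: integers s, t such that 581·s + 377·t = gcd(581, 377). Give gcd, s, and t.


Euclidean algorithm on (581, 377) — divide until remainder is 0:
  581 = 1 · 377 + 204
  377 = 1 · 204 + 173
  204 = 1 · 173 + 31
  173 = 5 · 31 + 18
  31 = 1 · 18 + 13
  18 = 1 · 13 + 5
  13 = 2 · 5 + 3
  5 = 1 · 3 + 2
  3 = 1 · 2 + 1
  2 = 2 · 1 + 0
gcd(581, 377) = 1.
Track Bezout coefficients alongside the remainders: start with r₀ = 581 = a·1 + b·0 (s = 1, t = 0) and r₁ = 377 = a·0 + b·1 (s = 0, t = 1); each new remainder r_{k+1} = r_{k-1} − q_k·r_k inherits s_{k+1} = s_{k-1} − q_k·s_k, t_{k+1} = t_{k-1} − q_k·t_k, so r_k = a·s_k + b·t_k at every step:
  q = 1: r = 204, s = 1 − 1·0 = 1, t = 0 − 1·1 = -1  (check: 581·1 + 377·(-1) = 204)
  q = 1: r = 173, s = 0 − 1·1 = -1, t = 1 − 1·(-1) = 2  (check: 581·(-1) + 377·2 = 173)
  q = 1: r = 31, s = 1 − 1·(-1) = 2, t = -1 − 1·2 = -3  (check: 581·2 + 377·(-3) = 31)
  q = 5: r = 18, s = -1 − 5·2 = -11, t = 2 − 5·(-3) = 17  (check: 581·(-11) + 377·17 = 18)
  q = 1: r = 13, s = 2 − 1·(-11) = 13, t = -3 − 1·17 = -20  (check: 581·13 + 377·(-20) = 13)
  q = 1: r = 5, s = -11 − 1·13 = -24, t = 17 − 1·(-20) = 37  (check: 581·(-24) + 377·37 = 5)
  q = 2: r = 3, s = 13 − 2·(-24) = 61, t = -20 − 2·37 = -94  (check: 581·61 + 377·(-94) = 3)
  q = 1: r = 2, s = -24 − 1·61 = -85, t = 37 − 1·(-94) = 131  (check: 581·(-85) + 377·131 = 2)
  q = 1: r = 1, s = 61 − 1·(-85) = 146, t = -94 − 1·131 = -225  (check: 581·146 + 377·(-225) = 1)
The row with r = 1 (the gcd) gives the Bezout coefficients s = 146, t = -225.
Result: 581 · (146) + 377 · (-225) = 1.

gcd(581, 377) = 1; s = 146, t = -225 (check: 581·146 + 377·(-225) = 1).


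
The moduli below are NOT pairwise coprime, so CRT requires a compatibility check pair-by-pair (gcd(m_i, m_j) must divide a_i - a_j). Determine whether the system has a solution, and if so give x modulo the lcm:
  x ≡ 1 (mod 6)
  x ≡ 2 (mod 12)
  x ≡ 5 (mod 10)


Moduli 6, 12, 10 are not pairwise coprime, so CRT works modulo lcm(m_i) when all pairwise compatibility conditions hold.
Pairwise compatibility: gcd(m_i, m_j) must divide a_i - a_j for every pair.
Merge one congruence at a time:
  Start: x ≡ 1 (mod 6).
  Combine with x ≡ 2 (mod 12): gcd(6, 12) = 6, and 2 - 1 = 1 is NOT divisible by 6.
    ⇒ system is inconsistent (no integer solution).

No solution (the system is inconsistent).


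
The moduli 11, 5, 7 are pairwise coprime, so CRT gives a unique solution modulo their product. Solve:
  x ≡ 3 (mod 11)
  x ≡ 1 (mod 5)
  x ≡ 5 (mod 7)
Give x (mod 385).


Moduli 11, 5, 7 are pairwise coprime; by CRT there is a unique solution modulo M = 11 · 5 · 7 = 385.
Solve pairwise, accumulating the modulus:
  Start with x ≡ 3 (mod 11).
  Combine with x ≡ 1 (mod 5): since gcd(11, 5) = 1, we get a unique residue mod 55.
    Write x = 3 + 11·t and substitute into x ≡ 1 (mod 5): 11·t ≡ 1 − 3 = -2 (mod 5).
    Reduce coefficients mod 5: 1·t ≡ 3 (mod 5).
    So t ≡ 3 (mod 5).
    Then x = 3 + 11·3 = 36, valid modulo lcm(11, 5) = 55: x ≡ 36 (mod 55).
  Combine with x ≡ 5 (mod 7): since gcd(55, 7) = 1, we get a unique residue mod 385.
    Write x = 36 + 55·t and substitute into x ≡ 5 (mod 7): 55·t ≡ 5 − 36 = -31 (mod 7).
    Reduce coefficients mod 7: 6·t ≡ 4 (mod 7).
    The inverse of 6 mod 7 is 6 (since 6·6 = 36 = 5·7 + 1), so t ≡ 6·4 = 24 ≡ 3 (mod 7).
    Then x = 36 + 55·3 = 201, valid modulo lcm(55, 7) = 385: x ≡ 201 (mod 385).
Verify: 201 mod 11 = 3 ✓, 201 mod 5 = 1 ✓, 201 mod 7 = 5 ✓.

x ≡ 201 (mod 385).


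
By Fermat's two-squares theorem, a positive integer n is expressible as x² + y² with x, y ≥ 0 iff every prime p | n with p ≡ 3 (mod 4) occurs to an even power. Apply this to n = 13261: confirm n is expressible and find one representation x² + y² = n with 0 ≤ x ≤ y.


Step 1: Factor n = 13261 = 89 · 149.
Step 2: Check the mod-4 condition on each prime factor: 89 ≡ 1 (mod 4), exponent 1; 149 ≡ 1 (mod 4), exponent 1.
All primes ≡ 3 (mod 4) appear to even exponent (or don't appear), so by the two-squares theorem n IS expressible as a sum of two squares.
Step 3: Build a representation. Here n = 89 · 149 is a product of primes ≡ 1 (mod 4). Each prime p ≡ 1 (mod 4) is itself a sum of two squares; find a² by testing p − a² for a perfect square:
  89: 89 − 1² = 88, 89 − 2² = 85, 89 − 3² = 80, 89 − 4² = 73, 89 − 5² = 64 = 8² ⇒ 89 = 5² + 8².
  149: 149 − 1² = 148, 149 − 2² = 145, 149 − 3² = 140, 149 − 4² = 133, 149 − 5² = 124, 149 − 6² = 113, 149 − 7² = 100 = 10² ⇒ 149 = 7² + 10².
  Combine using the Brahmagupta–Fibonacci identity (a² + b²)(c² + d²) = (ac − bd)² + (ad + bc)² = (ac + bd)² + (ad − bc)²:
  89 · 149 = 13261: from (5² + 8²)(7² + 10²), take (5·7 − 8·10, 5·10 + 8·7) = (35 − 80, 50 + 56) = (-45, 106); dropping signs (only squares matter) gives (45, 106); check 45² + 106² = 2025 + 11236 = 13261 ✓.
Step 4: Order so x ≤ y and verify: 45² + 106² = 2025 + 11236 = 13261 = n. ✓

n = 13261 = 45² + 106² (one valid representation with x ≤ y).


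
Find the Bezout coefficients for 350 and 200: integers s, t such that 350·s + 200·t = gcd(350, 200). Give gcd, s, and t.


Euclidean algorithm on (350, 200) — divide until remainder is 0:
  350 = 1 · 200 + 150
  200 = 1 · 150 + 50
  150 = 3 · 50 + 0
gcd(350, 200) = 50.
Track Bezout coefficients alongside the remainders: start with r₀ = 350 = a·1 + b·0 (s = 1, t = 0) and r₁ = 200 = a·0 + b·1 (s = 0, t = 1); each new remainder r_{k+1} = r_{k-1} − q_k·r_k inherits s_{k+1} = s_{k-1} − q_k·s_k, t_{k+1} = t_{k-1} − q_k·t_k, so r_k = a·s_k + b·t_k at every step:
  q = 1: r = 150, s = 1 − 1·0 = 1, t = 0 − 1·1 = -1  (check: 350·1 + 200·(-1) = 150)
  q = 1: r = 50, s = 0 − 1·1 = -1, t = 1 − 1·(-1) = 2  (check: 350·(-1) + 200·2 = 50)
The row with r = 50 (the gcd) gives the Bezout coefficients s = -1, t = 2.
Result: 350 · (-1) + 200 · (2) = 50.

gcd(350, 200) = 50; s = -1, t = 2 (check: 350·(-1) + 200·2 = 50).


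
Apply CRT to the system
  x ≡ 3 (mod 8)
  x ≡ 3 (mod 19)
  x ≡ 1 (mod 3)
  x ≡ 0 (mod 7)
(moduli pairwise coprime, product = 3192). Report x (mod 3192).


Product of moduli M = 8 · 19 · 3 · 7 = 3192.
Merge one congruence at a time:
  Start: x ≡ 3 (mod 8).
  Combine with x ≡ 3 (mod 19); new modulus lcm = 152.
    Write x = 3 + 8·t and substitute into x ≡ 3 (mod 19): 8·t ≡ 3 − 3 = 0 (mod 19).
    The inverse of 8 mod 19 is 12 (since 8·12 = 96 = 5·19 + 1), so t ≡ 12·0 = 0 ≡ 0 (mod 19).
    Then x = 3 + 8·0 = 3, valid modulo lcm(8, 19) = 152: x ≡ 3 (mod 152).
  Combine with x ≡ 1 (mod 3); new modulus lcm = 456.
    Write x = 3 + 152·t and substitute into x ≡ 1 (mod 3): 152·t ≡ 1 − 3 = -2 (mod 3).
    Reduce coefficients mod 3: 2·t ≡ 1 (mod 3).
    The inverse of 2 mod 3 is 2 (since 2·2 = 4 = 1·3 + 1), so t ≡ 2·1 = 2 ≡ 2 (mod 3).
    Then x = 3 + 152·2 = 307, valid modulo lcm(152, 3) = 456: x ≡ 307 (mod 456).
  Combine with x ≡ 0 (mod 7); new modulus lcm = 3192.
    Write x = 307 + 456·t and substitute into x ≡ 0 (mod 7): 456·t ≡ 0 − 307 = -307 (mod 7).
    Reduce coefficients mod 7: 1·t ≡ 1 (mod 7).
    So t ≡ 1 (mod 7).
    Then x = 307 + 456·1 = 763, valid modulo lcm(456, 7) = 3192: x ≡ 763 (mod 3192).
Verify against each original: 763 mod 8 = 3, 763 mod 19 = 3, 763 mod 3 = 1, 763 mod 7 = 0.

x ≡ 763 (mod 3192).


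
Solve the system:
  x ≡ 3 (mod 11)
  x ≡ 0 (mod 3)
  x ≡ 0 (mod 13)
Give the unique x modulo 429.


Moduli 11, 3, 13 are pairwise coprime; by CRT there is a unique solution modulo M = 11 · 3 · 13 = 429.
Solve pairwise, accumulating the modulus:
  Start with x ≡ 3 (mod 11).
  Combine with x ≡ 0 (mod 3): since gcd(11, 3) = 1, we get a unique residue mod 33.
    Write x = 3 + 11·t and substitute into x ≡ 0 (mod 3): 11·t ≡ 0 − 3 = -3 (mod 3).
    Reduce coefficients mod 3: 2·t ≡ 0 (mod 3).
    The inverse of 2 mod 3 is 2 (since 2·2 = 4 = 1·3 + 1), so t ≡ 2·0 = 0 ≡ 0 (mod 3).
    Then x = 3 + 11·0 = 3, valid modulo lcm(11, 3) = 33: x ≡ 3 (mod 33).
  Combine with x ≡ 0 (mod 13): since gcd(33, 13) = 1, we get a unique residue mod 429.
    Write x = 3 + 33·t and substitute into x ≡ 0 (mod 13): 33·t ≡ 0 − 3 = -3 (mod 13).
    Reduce coefficients mod 13: 7·t ≡ 10 (mod 13).
    The inverse of 7 mod 13 is 2 (since 7·2 = 14 = 1·13 + 1), so t ≡ 2·10 = 20 ≡ 7 (mod 13).
    Then x = 3 + 33·7 = 234, valid modulo lcm(33, 13) = 429: x ≡ 234 (mod 429).
Verify: 234 mod 11 = 3 ✓, 234 mod 3 = 0 ✓, 234 mod 13 = 0 ✓.

x ≡ 234 (mod 429).


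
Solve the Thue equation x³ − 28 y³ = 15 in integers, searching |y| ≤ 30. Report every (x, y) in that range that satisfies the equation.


The equation is x³ - 28y³ = 15. For fixed y, x³ = 28·y³ + 15, so a solution requires the RHS to be a perfect cube.
Strategy: iterate y from -30 to 30, compute RHS = 28·y³ + 15, and check whether it is a (positive or negative) perfect cube.
Check small values of y:
  y = 0: RHS = 15 is not a perfect cube.
  y = 1: RHS = 43 is not a perfect cube.
  y = -1: RHS = -13 is not a perfect cube.
  y = 2: RHS = 239 is not a perfect cube.
  y = -2: RHS = -209 is not a perfect cube.
  y = 3: RHS = 771 is not a perfect cube.
  y = -3: RHS = -741 is not a perfect cube.
Continuing the search up to |y| = 30 finds no solutions either.
No (x, y) in the scanned range satisfies the equation.

No integer solutions with |y| ≤ 30.


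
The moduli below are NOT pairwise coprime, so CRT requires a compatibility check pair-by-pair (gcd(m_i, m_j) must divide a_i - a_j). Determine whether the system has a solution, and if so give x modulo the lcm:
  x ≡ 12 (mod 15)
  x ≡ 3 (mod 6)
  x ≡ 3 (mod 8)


Moduli 15, 6, 8 are not pairwise coprime, so CRT works modulo lcm(m_i) when all pairwise compatibility conditions hold.
Pairwise compatibility: gcd(m_i, m_j) must divide a_i - a_j for every pair.
Merge one congruence at a time:
  Start: x ≡ 12 (mod 15).
  Combine with x ≡ 3 (mod 6): gcd(15, 6) = 3; 3 - 12 = -9, which IS divisible by 3, so compatible.
    Write x = 12 + 15·t and substitute into x ≡ 3 (mod 6): 15·t ≡ 3 − 12 = -9 (mod 6).
    Divide the congruence (and modulus) by g = 3: 5·t ≡ -3 (mod 2).
    Reduce coefficients mod 2: 1·t ≡ 1 (mod 2).
    So t ≡ 1 (mod 2).
    Then x = 12 + 15·1 = 27, valid modulo lcm(15, 6) = 30: x ≡ 27 (mod 30).
  Combine with x ≡ 3 (mod 8): gcd(30, 8) = 2; 3 - 27 = -24, which IS divisible by 2, so compatible.
    Write x = 27 + 30·t and substitute into x ≡ 3 (mod 8): 30·t ≡ 3 − 27 = -24 (mod 8).
    Divide the congruence (and modulus) by g = 2: 15·t ≡ -12 (mod 4).
    Reduce coefficients mod 4: 3·t ≡ 0 (mod 4).
    The inverse of 3 mod 4 is 3 (since 3·3 = 9 = 2·4 + 1), so t ≡ 3·0 = 0 ≡ 0 (mod 4).
    Then x = 27 + 30·0 = 27, valid modulo lcm(30, 8) = 120: x ≡ 27 (mod 120).
Verify: 27 mod 15 = 12, 27 mod 6 = 3, 27 mod 8 = 3.

x ≡ 27 (mod 120).


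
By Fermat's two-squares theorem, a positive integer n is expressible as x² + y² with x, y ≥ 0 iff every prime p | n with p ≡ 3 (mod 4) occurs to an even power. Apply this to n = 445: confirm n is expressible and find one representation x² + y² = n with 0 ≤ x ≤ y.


Step 1: Factor n = 445 = 5 · 89.
Step 2: Check the mod-4 condition on each prime factor: 5 ≡ 1 (mod 4), exponent 1; 89 ≡ 1 (mod 4), exponent 1.
All primes ≡ 3 (mod 4) appear to even exponent (or don't appear), so by the two-squares theorem n IS expressible as a sum of two squares.
Step 3: Build a representation. Here n = 5 · 89 is a product of primes ≡ 1 (mod 4). Each prime p ≡ 1 (mod 4) is itself a sum of two squares; find a² by testing p − a² for a perfect square:
  5: 5 − 1² = 4 = 2² ⇒ 5 = 1² + 2².
  89: 89 − 1² = 88, 89 − 2² = 85, 89 − 3² = 80, 89 − 4² = 73, 89 − 5² = 64 = 8² ⇒ 89 = 5² + 8².
  Combine using the Brahmagupta–Fibonacci identity (a² + b²)(c² + d²) = (ac − bd)² + (ad + bc)² = (ac + bd)² + (ad − bc)²:
  5 · 89 = 445: from (1² + 2²)(5² + 8²), take (1·5 − 2·8, 1·8 + 2·5) = (5 − 16, 8 + 10) = (-11, 18); dropping signs (only squares matter) gives (11, 18); check 11² + 18² = 121 + 324 = 445 ✓.
Step 4: Order so x ≤ y and verify: 11² + 18² = 121 + 324 = 445 = n. ✓

n = 445 = 11² + 18² (one valid representation with x ≤ y).


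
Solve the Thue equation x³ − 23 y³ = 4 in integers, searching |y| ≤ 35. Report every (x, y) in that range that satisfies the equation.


The equation is x³ - 23y³ = 4. For fixed y, x³ = 23·y³ + 4, so a solution requires the RHS to be a perfect cube.
Strategy: iterate y from -35 to 35, compute RHS = 23·y³ + 4, and check whether it is a (positive or negative) perfect cube.
Check small values of y:
  y = 0: RHS = 4 is not a perfect cube.
  y = 1: RHS = 27 = (3)³ ⇒ x = 3 works.
  y = -1: RHS = -19 is not a perfect cube.
  y = 2: RHS = 188 is not a perfect cube.
  y = -2: RHS = -180 is not a perfect cube.
  y = 3: RHS = 625 is not a perfect cube.
  y = -3: RHS = -617 is not a perfect cube.
Continuing the search up to |y| = 35 finds no further solutions beyond those listed.
Collected solutions: (3, 1).

Solutions (with |y| ≤ 35): (3, 1).


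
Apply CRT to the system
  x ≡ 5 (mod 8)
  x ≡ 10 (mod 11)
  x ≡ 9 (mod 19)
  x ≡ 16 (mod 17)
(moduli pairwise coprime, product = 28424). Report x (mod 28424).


Product of moduli M = 8 · 11 · 19 · 17 = 28424.
Merge one congruence at a time:
  Start: x ≡ 5 (mod 8).
  Combine with x ≡ 10 (mod 11); new modulus lcm = 88.
    Write x = 5 + 8·t and substitute into x ≡ 10 (mod 11): 8·t ≡ 10 − 5 = 5 (mod 11).
    The inverse of 8 mod 11 is 7 (since 8·7 = 56 = 5·11 + 1), so t ≡ 7·5 = 35 ≡ 2 (mod 11).
    Then x = 5 + 8·2 = 21, valid modulo lcm(8, 11) = 88: x ≡ 21 (mod 88).
  Combine with x ≡ 9 (mod 19); new modulus lcm = 1672.
    Write x = 21 + 88·t and substitute into x ≡ 9 (mod 19): 88·t ≡ 9 − 21 = -12 (mod 19).
    Reduce coefficients mod 19: 12·t ≡ 7 (mod 19).
    The inverse of 12 mod 19 is 8 (since 12·8 = 96 = 5·19 + 1), so t ≡ 8·7 = 56 ≡ 18 (mod 19).
    Then x = 21 + 88·18 = 1605, valid modulo lcm(88, 19) = 1672: x ≡ 1605 (mod 1672).
  Combine with x ≡ 16 (mod 17); new modulus lcm = 28424.
    Write x = 1605 + 1672·t and substitute into x ≡ 16 (mod 17): 1672·t ≡ 16 − 1605 = -1589 (mod 17).
    Reduce coefficients mod 17: 6·t ≡ 9 (mod 17).
    The inverse of 6 mod 17 is 3 (since 6·3 = 18 = 1·17 + 1), so t ≡ 3·9 = 27 ≡ 10 (mod 17).
    Then x = 1605 + 1672·10 = 18325, valid modulo lcm(1672, 17) = 28424: x ≡ 18325 (mod 28424).
Verify against each original: 18325 mod 8 = 5, 18325 mod 11 = 10, 18325 mod 19 = 9, 18325 mod 17 = 16.

x ≡ 18325 (mod 28424).


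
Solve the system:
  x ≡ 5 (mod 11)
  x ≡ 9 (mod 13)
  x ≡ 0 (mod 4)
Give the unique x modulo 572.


Moduli 11, 13, 4 are pairwise coprime; by CRT there is a unique solution modulo M = 11 · 13 · 4 = 572.
Solve pairwise, accumulating the modulus:
  Start with x ≡ 5 (mod 11).
  Combine with x ≡ 9 (mod 13): since gcd(11, 13) = 1, we get a unique residue mod 143.
    Write x = 5 + 11·t and substitute into x ≡ 9 (mod 13): 11·t ≡ 9 − 5 = 4 (mod 13).
    The inverse of 11 mod 13 is 6 (since 11·6 = 66 = 5·13 + 1), so t ≡ 6·4 = 24 ≡ 11 (mod 13).
    Then x = 5 + 11·11 = 126, valid modulo lcm(11, 13) = 143: x ≡ 126 (mod 143).
  Combine with x ≡ 0 (mod 4): since gcd(143, 4) = 1, we get a unique residue mod 572.
    Write x = 126 + 143·t and substitute into x ≡ 0 (mod 4): 143·t ≡ 0 − 126 = -126 (mod 4).
    Reduce coefficients mod 4: 3·t ≡ 2 (mod 4).
    The inverse of 3 mod 4 is 3 (since 3·3 = 9 = 2·4 + 1), so t ≡ 3·2 = 6 ≡ 2 (mod 4).
    Then x = 126 + 143·2 = 412, valid modulo lcm(143, 4) = 572: x ≡ 412 (mod 572).
Verify: 412 mod 11 = 5 ✓, 412 mod 13 = 9 ✓, 412 mod 4 = 0 ✓.

x ≡ 412 (mod 572).


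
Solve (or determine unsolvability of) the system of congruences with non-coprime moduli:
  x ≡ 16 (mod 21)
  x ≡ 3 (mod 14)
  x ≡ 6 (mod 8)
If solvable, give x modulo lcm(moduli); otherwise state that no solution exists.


Moduli 21, 14, 8 are not pairwise coprime, so CRT works modulo lcm(m_i) when all pairwise compatibility conditions hold.
Pairwise compatibility: gcd(m_i, m_j) must divide a_i - a_j for every pair.
Merge one congruence at a time:
  Start: x ≡ 16 (mod 21).
  Combine with x ≡ 3 (mod 14): gcd(21, 14) = 7, and 3 - 16 = -13 is NOT divisible by 7.
    ⇒ system is inconsistent (no integer solution).

No solution (the system is inconsistent).


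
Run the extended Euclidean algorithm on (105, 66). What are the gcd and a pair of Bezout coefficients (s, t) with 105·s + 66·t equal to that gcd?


Euclidean algorithm on (105, 66) — divide until remainder is 0:
  105 = 1 · 66 + 39
  66 = 1 · 39 + 27
  39 = 1 · 27 + 12
  27 = 2 · 12 + 3
  12 = 4 · 3 + 0
gcd(105, 66) = 3.
Track Bezout coefficients alongside the remainders: start with r₀ = 105 = a·1 + b·0 (s = 1, t = 0) and r₁ = 66 = a·0 + b·1 (s = 0, t = 1); each new remainder r_{k+1} = r_{k-1} − q_k·r_k inherits s_{k+1} = s_{k-1} − q_k·s_k, t_{k+1} = t_{k-1} − q_k·t_k, so r_k = a·s_k + b·t_k at every step:
  q = 1: r = 39, s = 1 − 1·0 = 1, t = 0 − 1·1 = -1  (check: 105·1 + 66·(-1) = 39)
  q = 1: r = 27, s = 0 − 1·1 = -1, t = 1 − 1·(-1) = 2  (check: 105·(-1) + 66·2 = 27)
  q = 1: r = 12, s = 1 − 1·(-1) = 2, t = -1 − 1·2 = -3  (check: 105·2 + 66·(-3) = 12)
  q = 2: r = 3, s = -1 − 2·2 = -5, t = 2 − 2·(-3) = 8  (check: 105·(-5) + 66·8 = 3)
The row with r = 3 (the gcd) gives the Bezout coefficients s = -5, t = 8.
Result: 105 · (-5) + 66 · (8) = 3.

gcd(105, 66) = 3; s = -5, t = 8 (check: 105·(-5) + 66·8 = 3).


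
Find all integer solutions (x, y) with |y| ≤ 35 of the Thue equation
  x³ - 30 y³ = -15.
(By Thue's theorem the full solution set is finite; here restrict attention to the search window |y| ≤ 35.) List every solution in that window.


The equation is x³ - 30y³ = -15. For fixed y, x³ = 30·y³ − 15, so a solution requires the RHS to be a perfect cube.
Strategy: iterate y from -35 to 35, compute RHS = 30·y³ − 15, and check whether it is a (positive or negative) perfect cube.
Check small values of y:
  y = 0: RHS = -15 is not a perfect cube.
  y = 1: RHS = 15 is not a perfect cube.
  y = -1: RHS = -45 is not a perfect cube.
  y = 2: RHS = 225 is not a perfect cube.
  y = -2: RHS = -255 is not a perfect cube.
  y = 3: RHS = 795 is not a perfect cube.
  y = -3: RHS = -825 is not a perfect cube.
Continuing the search up to |y| = 35 finds no solutions either.
No (x, y) in the scanned range satisfies the equation.

No integer solutions with |y| ≤ 35.


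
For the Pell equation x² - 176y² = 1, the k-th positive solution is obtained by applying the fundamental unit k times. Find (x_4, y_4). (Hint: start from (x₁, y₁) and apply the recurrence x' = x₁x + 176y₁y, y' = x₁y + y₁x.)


Step 1: Find the fundamental solution (x₁, y₁) of x² - 176y² = 1.
  Expand √176 as a continued fraction. a₀ = ⌊√176⌋ = 13; iterate m_{k+1} = d_k·a_k − m_k, d_{k+1} = (176 − m_{k+1}²)/d_k, a_{k+1} = ⌊(a₀ + m_{k+1})/d_{k+1}⌋ (starting m₀ = 0, d₀ = 1), with convergents p_k = a_k·p_{k-1} + p_{k-2}, q_k = a_k·q_{k-1} + q_{k-2} (p₋₁ = 1, q₋₁ = 0):
  k = 0: a₀ = 13; p₀/q₀ = 13/1; p₀² − 176·q₀² = 169 − 176 = -7.
  k = 1: m = 13, d = 7, a = ⌊(13 + 13)/7⌋ = 3; p/q = (3·13 + 1)/(3·1 + 0) = 40/3; p² − 176·q² = 1600 − 1584 = 16.
  k = 2: m = 8, d = 16, a = ⌊(13 + 8)/16⌋ = 1; p/q = (1·40 + 13)/(1·3 + 1) = 53/4; p² − 176·q² = 2809 − 2816 = -7.
  k = 3: m = 8, d = 7, a = ⌊(13 + 8)/7⌋ = 3; p/q = (3·53 + 40)/(3·4 + 3) = 199/15; p² − 176·q² = 39601 − 39600 = 1.
  The first convergent with p² − 176·q² = 1 gives the fundamental solution (x₁, y₁) = (199, 15).
Step 2: Apply the recurrence (x_{n+1}, y_{n+1}) = (x₁x_n + 176y₁y_n, x₁y_n + y₁x_n) repeatedly.
  From (x_1, y_1) = (199, 15): x_2 = 199·199 + 176·15·15 = 79201; y_2 = 199·15 + 15·199 = 5970.
  From (x_2, y_2) = (79201, 5970): x_3 = 199·79201 + 176·15·5970 = 31521799; y_3 = 199·5970 + 15·79201 = 2376045.
  From (x_3, y_3) = (31521799, 2376045): x_4 = 199·31521799 + 176·15·2376045 = 12545596801; y_4 = 199·2376045 + 15·31521799 = 945659940.
Step 3: Verify x_4² - 176·y_4² = 157391999093261433601 - 157391999093261433600 = 1 (should be 1). ✓

(x_1, y_1) = (199, 15); (x_4, y_4) = (12545596801, 945659940).


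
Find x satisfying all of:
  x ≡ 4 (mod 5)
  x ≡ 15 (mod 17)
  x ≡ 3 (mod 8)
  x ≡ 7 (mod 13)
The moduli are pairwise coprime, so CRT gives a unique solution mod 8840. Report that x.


Product of moduli M = 5 · 17 · 8 · 13 = 8840.
Merge one congruence at a time:
  Start: x ≡ 4 (mod 5).
  Combine with x ≡ 15 (mod 17); new modulus lcm = 85.
    Write x = 4 + 5·t and substitute into x ≡ 15 (mod 17): 5·t ≡ 15 − 4 = 11 (mod 17).
    The inverse of 5 mod 17 is 7 (since 5·7 = 35 = 2·17 + 1), so t ≡ 7·11 = 77 ≡ 9 (mod 17).
    Then x = 4 + 5·9 = 49, valid modulo lcm(5, 17) = 85: x ≡ 49 (mod 85).
  Combine with x ≡ 3 (mod 8); new modulus lcm = 680.
    Write x = 49 + 85·t and substitute into x ≡ 3 (mod 8): 85·t ≡ 3 − 49 = -46 (mod 8).
    Reduce coefficients mod 8: 5·t ≡ 2 (mod 8).
    The inverse of 5 mod 8 is 5 (since 5·5 = 25 = 3·8 + 1), so t ≡ 5·2 = 10 ≡ 2 (mod 8).
    Then x = 49 + 85·2 = 219, valid modulo lcm(85, 8) = 680: x ≡ 219 (mod 680).
  Combine with x ≡ 7 (mod 13); new modulus lcm = 8840.
    Write x = 219 + 680·t and substitute into x ≡ 7 (mod 13): 680·t ≡ 7 − 219 = -212 (mod 13).
    Reduce coefficients mod 13: 4·t ≡ 9 (mod 13).
    The inverse of 4 mod 13 is 10 (since 4·10 = 40 = 3·13 + 1), so t ≡ 10·9 = 90 ≡ 12 (mod 13).
    Then x = 219 + 680·12 = 8379, valid modulo lcm(680, 13) = 8840: x ≡ 8379 (mod 8840).
Verify against each original: 8379 mod 5 = 4, 8379 mod 17 = 15, 8379 mod 8 = 3, 8379 mod 13 = 7.

x ≡ 8379 (mod 8840).


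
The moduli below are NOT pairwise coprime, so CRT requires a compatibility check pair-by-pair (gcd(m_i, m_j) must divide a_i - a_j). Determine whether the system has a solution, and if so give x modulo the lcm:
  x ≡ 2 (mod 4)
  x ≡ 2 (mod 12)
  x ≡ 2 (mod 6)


Moduli 4, 12, 6 are not pairwise coprime, so CRT works modulo lcm(m_i) when all pairwise compatibility conditions hold.
Pairwise compatibility: gcd(m_i, m_j) must divide a_i - a_j for every pair.
Merge one congruence at a time:
  Start: x ≡ 2 (mod 4).
  Combine with x ≡ 2 (mod 12): gcd(4, 12) = 4; 2 - 2 = 0, which IS divisible by 4, so compatible.
    Write x = 2 + 4·t and substitute into x ≡ 2 (mod 12): 4·t ≡ 2 − 2 = 0 (mod 12).
    Divide the congruence (and modulus) by g = 4: 1·t ≡ 0 (mod 3).
    So t ≡ 0 (mod 3).
    Then x = 2 + 4·0 = 2, valid modulo lcm(4, 12) = 12: x ≡ 2 (mod 12).
  Combine with x ≡ 2 (mod 6): gcd(12, 6) = 6; 2 - 2 = 0, which IS divisible by 6, so compatible.
    Write x = 2 + 12·t and substitute into x ≡ 2 (mod 6): 12·t ≡ 2 − 2 = 0 (mod 6).
    Divide the congruence (and modulus) by g = 6: 2·t ≡ 0 (mod 1).
    Modulo 1 every t works; take t = 0.
    Then x = 2 + 12·0 = 2, valid modulo lcm(12, 6) = 12: x ≡ 2 (mod 12).
Verify: 2 mod 4 = 2, 2 mod 12 = 2, 2 mod 6 = 2.

x ≡ 2 (mod 12).
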